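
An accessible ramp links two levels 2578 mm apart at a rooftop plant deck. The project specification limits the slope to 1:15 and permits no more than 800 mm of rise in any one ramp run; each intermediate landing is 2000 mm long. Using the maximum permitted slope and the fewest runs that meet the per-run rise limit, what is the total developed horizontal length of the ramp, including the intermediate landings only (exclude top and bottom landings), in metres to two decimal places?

44.67 m

2578 / 800 = 3.22, so 4 ramp runs are needed. That means 3 intermediate landings.
Horizontal run for 2578 mm of rise at 1:15 is 2578 × 15 = 38670 mm.
3 intermediate landings contribute 3 × 2000 = 6000 mm.
Developed length = 38670 + 6000 = 44670 mm.
= 44.67 m.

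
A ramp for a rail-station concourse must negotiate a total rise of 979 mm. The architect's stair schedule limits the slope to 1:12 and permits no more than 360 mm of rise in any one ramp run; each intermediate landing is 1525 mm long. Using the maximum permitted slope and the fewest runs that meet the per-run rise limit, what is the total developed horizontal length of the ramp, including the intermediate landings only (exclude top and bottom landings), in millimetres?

979 / 360 = 2.72, so 3 ramp runs are needed. That means 2 intermediate landings.
Horizontal run for 979 mm of rise at 1:12 is 979 × 12 = 11748 mm.
2 intermediate landings contribute 2 × 1525 = 3050 mm.
Total developed length = 11748 + 3050 = 14798 mm.

14798 mm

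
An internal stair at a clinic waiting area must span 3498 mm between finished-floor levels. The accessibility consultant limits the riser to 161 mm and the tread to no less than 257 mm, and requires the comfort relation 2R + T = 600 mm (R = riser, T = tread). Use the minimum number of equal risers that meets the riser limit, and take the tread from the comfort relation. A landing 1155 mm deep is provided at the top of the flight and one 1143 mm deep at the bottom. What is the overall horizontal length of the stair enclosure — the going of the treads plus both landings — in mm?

8220 mm

3498 / 161 = 21.727 → round up to 22 risers.
Riser R = 3498 / 22 = 159 mm, within the 161 mm limit.
Tread T = 600 − 2 × 159 = 282 mm (≥ 257 mm).
Going = (22 − 1) × 282 = 5922 mm.
Enclosure = 5922 + 1155 + 1143 = 8220 mm.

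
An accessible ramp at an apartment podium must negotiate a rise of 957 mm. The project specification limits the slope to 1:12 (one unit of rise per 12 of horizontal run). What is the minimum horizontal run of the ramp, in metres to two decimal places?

Run = rise × 12 = 957 × 12 = 11484 mm.
11484 mm = 11.48 m.

11.48 m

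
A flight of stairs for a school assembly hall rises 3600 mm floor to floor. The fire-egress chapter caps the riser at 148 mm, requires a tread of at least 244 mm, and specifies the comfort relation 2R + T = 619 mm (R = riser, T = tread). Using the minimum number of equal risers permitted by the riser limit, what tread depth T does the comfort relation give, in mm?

3600 / 148 = 24.32, so 25 risers are needed.
R = 3600 ÷ 25 = 144 mm.
From 2R + T = 619: T = 619 − 288 = 331 mm.

331 mm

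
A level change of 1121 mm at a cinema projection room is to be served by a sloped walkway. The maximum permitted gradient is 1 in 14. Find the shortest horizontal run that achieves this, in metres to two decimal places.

At 1:14 the run is 14 × 1121 = 15694 mm.
15694 mm = 15.69 m.

15.69 m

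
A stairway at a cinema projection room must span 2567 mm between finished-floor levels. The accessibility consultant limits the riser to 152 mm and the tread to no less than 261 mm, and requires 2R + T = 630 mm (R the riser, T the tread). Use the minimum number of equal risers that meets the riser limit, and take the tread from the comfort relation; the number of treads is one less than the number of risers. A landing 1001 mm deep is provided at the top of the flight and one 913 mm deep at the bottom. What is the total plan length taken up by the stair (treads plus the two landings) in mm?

2567 / 152 = 16.89, so 17 risers are needed.
R = 2567 ÷ 17 = 151 mm.
Tread T = 630 − 2 × 151 = 328 mm (≥ 261 mm).
Going = (17 − 1) × 328 = 5248 mm.
Add landings: 5248 + 1001 + 913 = 7162 mm.

7162 mm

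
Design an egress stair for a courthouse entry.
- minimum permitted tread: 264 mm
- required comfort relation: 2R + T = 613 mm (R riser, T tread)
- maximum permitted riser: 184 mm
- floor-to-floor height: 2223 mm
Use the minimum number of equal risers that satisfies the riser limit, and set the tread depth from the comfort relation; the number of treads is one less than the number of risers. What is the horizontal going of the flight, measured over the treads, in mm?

3252 mm

⌈2223/184⌉ = 13 risers.
Riser R = 2223 / 13 = 171 mm, within the 184 mm limit.
From 2R + T = 613: T = 613 − 342 = 271 mm.
Going = (13 − 1) × 271 = 3252 mm.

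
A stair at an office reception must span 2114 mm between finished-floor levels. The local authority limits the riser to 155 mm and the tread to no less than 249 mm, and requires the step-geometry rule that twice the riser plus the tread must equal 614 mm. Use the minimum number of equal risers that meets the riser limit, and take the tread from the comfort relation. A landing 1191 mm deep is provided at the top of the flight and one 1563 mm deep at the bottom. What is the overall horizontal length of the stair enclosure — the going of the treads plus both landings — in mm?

⌈2114/155⌉ = 14 risers.
R = 2114 ÷ 14 = 151 mm.
Tread T = 614 − 2 × 151 = 312 mm (≥ 249 mm).
14 risers give 13 treads; going = 13 × 312 = 4056 mm.
Add landings: 4056 + 1191 + 1563 = 6810 mm.

6810 mm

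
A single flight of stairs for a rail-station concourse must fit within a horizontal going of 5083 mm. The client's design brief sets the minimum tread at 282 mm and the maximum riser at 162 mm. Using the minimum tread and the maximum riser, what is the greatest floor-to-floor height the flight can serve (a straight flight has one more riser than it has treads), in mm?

Treads that fit: ⌊5083 / 282⌋ = 18.
Risers = treads + 1 = 19.
Maximum height = 19 × 162 = 3078 mm.

3078 mm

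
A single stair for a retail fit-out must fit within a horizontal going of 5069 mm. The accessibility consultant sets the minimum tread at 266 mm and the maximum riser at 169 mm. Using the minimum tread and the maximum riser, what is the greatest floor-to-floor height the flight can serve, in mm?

3380 mm

Treads that fit: ⌊5069 / 266⌋ = 19.
Risers = treads + 1 = 20.
Maximum height = 20 × 169 = 3380 mm.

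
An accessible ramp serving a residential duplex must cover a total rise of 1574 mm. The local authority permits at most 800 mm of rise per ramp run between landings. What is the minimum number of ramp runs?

2 runs

⌈1574/800⌉ = 2 ramp runs.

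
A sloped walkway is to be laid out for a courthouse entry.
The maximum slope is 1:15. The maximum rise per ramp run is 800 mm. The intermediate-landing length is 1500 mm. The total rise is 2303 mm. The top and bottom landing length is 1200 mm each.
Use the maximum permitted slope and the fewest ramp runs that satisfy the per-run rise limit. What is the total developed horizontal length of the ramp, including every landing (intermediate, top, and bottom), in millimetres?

39945 mm

2303 / 800 = 2.88, so 3 ramp runs are needed. That means 2 intermediate landings.
Ramp run (horizontal) at 1:15: 2303 × 15 = 34545 mm.
Intermediate landings: 2 × 1500 = 3000 mm.
Top and bottom landings: 2 × 1200 = 2400 mm.
Total = 34545 + 3000 + 2400 = 39945 mm.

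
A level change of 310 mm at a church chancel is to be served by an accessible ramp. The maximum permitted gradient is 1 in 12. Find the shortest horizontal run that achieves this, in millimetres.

Run = rise × 12 = 310 × 12 = 3720 mm.

3720 mm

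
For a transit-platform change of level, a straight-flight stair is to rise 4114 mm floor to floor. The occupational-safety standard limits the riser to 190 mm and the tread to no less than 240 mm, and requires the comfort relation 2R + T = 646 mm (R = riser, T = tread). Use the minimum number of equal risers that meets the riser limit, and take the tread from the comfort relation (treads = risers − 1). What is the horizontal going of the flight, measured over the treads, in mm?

4114 / 190 = 21.653 → round up to 22 risers.
R = 4114 ÷ 22 = 187 mm.
From 2R + T = 646: T = 646 − 374 = 272 mm.
22 risers give 21 treads; going = 21 × 272 = 5712 mm.

5712 mm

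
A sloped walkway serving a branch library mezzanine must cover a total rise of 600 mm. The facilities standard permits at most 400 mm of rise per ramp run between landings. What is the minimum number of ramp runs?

2 runs

600 / 400 = 1.500 → round up to 2 ramp runs.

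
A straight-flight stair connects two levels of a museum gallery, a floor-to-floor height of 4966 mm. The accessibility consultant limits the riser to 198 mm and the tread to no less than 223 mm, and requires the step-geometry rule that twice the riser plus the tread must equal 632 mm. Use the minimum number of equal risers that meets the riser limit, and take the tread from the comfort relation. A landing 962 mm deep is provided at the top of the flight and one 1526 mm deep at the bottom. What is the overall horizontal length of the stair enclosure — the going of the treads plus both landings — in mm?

8738 mm

4966 / 198 = 25.08, so 26 risers are needed.
Riser R = 4966 / 26 = 191 mm, within the 198 mm limit.
Tread T = 632 − 2 × 191 = 250 mm (≥ 223 mm).
Going = (26 − 1) × 250 = 6250 mm.
Add landings: 6250 + 962 + 1526 = 8738 mm.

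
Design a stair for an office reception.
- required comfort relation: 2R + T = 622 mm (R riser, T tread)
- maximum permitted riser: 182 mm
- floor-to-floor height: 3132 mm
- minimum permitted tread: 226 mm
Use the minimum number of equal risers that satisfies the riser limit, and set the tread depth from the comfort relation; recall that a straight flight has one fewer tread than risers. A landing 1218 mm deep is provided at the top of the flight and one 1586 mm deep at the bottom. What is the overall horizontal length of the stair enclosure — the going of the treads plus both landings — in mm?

7462 mm

3132 / 182 = 17.209 → round up to 18 risers.
R = 3132 ÷ 18 = 174 mm.
Tread T = 622 − 2 × 174 = 274 mm (≥ 226 mm).
Treads = 18 − 1 = 17; going = 17 × 274 = 4658 mm.
Add landings: 4658 + 1218 + 1586 = 7462 mm.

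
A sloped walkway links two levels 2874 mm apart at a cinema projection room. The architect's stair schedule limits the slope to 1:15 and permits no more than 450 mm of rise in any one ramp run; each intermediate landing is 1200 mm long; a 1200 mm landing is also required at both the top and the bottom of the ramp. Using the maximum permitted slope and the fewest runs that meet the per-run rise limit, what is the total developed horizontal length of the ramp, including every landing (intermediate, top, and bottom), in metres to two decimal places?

⌈2874/450⌉ = 7 ramp runs. That means 6 intermediate landings.
Ramp run (horizontal) at 1:15: 2874 × 15 = 43110 mm.
Intermediate landings: 6 × 1200 = 7200 mm.
Top and bottom landings: 2 × 1200 = 2400 mm.
Total = 43110 + 7200 + 2400 = 52710 mm.
= 52.71 m.

52.71 m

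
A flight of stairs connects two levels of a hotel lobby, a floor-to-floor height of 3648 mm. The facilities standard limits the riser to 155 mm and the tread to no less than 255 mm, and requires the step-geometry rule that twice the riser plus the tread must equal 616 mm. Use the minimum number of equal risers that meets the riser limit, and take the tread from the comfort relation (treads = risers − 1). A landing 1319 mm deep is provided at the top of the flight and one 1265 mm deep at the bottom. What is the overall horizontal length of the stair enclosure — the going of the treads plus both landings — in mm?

At most 155 each: 3648/155 = 23.54, giving 24 risers.
Riser R = 3648 / 24 = 152 mm, within the 155 mm limit.
T = 616 − 2·152 = 312 mm, which satisfies the 255 mm minimum.
Going = (24 − 1) × 312 = 7176 mm.
Enclosure = 7176 + 1319 + 1265 = 9760 mm.

9760 mm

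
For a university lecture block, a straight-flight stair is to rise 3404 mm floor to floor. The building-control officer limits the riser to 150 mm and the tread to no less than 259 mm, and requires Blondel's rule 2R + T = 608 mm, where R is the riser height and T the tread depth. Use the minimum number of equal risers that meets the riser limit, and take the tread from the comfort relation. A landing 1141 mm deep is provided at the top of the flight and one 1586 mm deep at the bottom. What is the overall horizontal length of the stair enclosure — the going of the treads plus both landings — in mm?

3404 / 150 = 22.693 → round up to 23 risers.
R = 3404 ÷ 23 = 148 mm.
Tread T = 608 − 2 × 148 = 312 mm (≥ 259 mm).
23 risers give 22 treads; going = 22 × 312 = 6864 mm.
Add landings: 6864 + 1141 + 1586 = 9591 mm.

9591 mm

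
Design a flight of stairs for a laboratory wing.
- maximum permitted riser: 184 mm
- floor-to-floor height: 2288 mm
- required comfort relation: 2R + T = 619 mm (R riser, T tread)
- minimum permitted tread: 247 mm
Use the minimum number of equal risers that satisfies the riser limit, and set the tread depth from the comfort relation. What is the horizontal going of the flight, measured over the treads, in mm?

2288 / 184 = 12.43, so 13 risers are needed.
R = 2288 ÷ 13 = 176 mm.
T = 619 − 2·176 = 267 mm, which satisfies the 247 mm minimum.
Going = (13 − 1) × 267 = 3204 mm.

3204 mm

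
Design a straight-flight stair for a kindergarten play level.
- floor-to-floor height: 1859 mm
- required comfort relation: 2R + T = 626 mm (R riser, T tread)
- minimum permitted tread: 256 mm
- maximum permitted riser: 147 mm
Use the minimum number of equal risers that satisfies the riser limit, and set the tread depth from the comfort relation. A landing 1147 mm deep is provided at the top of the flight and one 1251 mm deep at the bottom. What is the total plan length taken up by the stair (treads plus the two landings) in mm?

6478 mm

⌈1859/147⌉ = 13 risers.
R = 1859 ÷ 13 = 143 mm.
From 2R + T = 626: T = 626 − 286 = 340 mm.
Going = (13 − 1) × 340 = 4080 mm.
Add landings: 4080 + 1147 + 1251 = 6478 mm.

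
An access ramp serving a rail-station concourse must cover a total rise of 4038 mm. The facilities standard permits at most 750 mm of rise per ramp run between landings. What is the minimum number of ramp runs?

6 runs

⌈4038/750⌉ = 6 ramp runs.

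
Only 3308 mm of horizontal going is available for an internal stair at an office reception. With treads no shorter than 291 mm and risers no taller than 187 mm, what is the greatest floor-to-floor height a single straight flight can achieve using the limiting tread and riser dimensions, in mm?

2244 mm

3308 / 291 = 11.37, so 11 treads fit.
Risers = treads + 1 = 12.
Maximum height = 12 × 187 = 2244 mm.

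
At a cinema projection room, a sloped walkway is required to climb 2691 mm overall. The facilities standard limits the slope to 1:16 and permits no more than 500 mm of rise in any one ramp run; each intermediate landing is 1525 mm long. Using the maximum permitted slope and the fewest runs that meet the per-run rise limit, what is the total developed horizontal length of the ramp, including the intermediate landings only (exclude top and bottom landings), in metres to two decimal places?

50.68 m

At most 500 each: 2691/500 = 5.38, giving 6 ramp runs. That means 5 intermediate landings.
Ramp run (horizontal) at 1:16: 2691 × 16 = 43056 mm.
5 intermediate landings contribute 5 × 1525 = 7625 mm.
Developed length = 43056 + 7625 = 50681 mm.
= 50.68 m.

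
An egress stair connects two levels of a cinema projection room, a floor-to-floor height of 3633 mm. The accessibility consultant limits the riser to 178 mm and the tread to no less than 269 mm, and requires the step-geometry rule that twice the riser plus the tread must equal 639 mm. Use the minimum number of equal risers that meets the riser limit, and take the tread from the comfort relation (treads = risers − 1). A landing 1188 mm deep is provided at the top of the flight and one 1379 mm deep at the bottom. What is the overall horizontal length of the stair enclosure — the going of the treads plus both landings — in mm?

8427 mm

3633 / 178 = 20.41, so 21 risers are needed.
R = 3633 ÷ 21 = 173 mm.
From 2R + T = 639: T = 639 − 346 = 293 mm.
21 risers give 20 treads; going = 20 × 293 = 5860 mm.
Enclosure = 5860 + 1188 + 1379 = 8427 mm.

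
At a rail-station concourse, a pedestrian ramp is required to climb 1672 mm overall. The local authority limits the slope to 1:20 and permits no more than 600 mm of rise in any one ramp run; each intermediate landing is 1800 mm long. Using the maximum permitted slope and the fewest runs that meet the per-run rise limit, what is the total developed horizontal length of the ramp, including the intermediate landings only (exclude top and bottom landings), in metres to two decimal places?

At most 600 each: 1672/600 = 2.79, giving 3 ramp runs. That means 2 intermediate landings.
Ramp run (horizontal) at 1:20: 1672 × 20 = 33440 mm.
Intermediate landings: 2 × 1800 = 3600 mm.
Total developed length = 33440 + 3600 = 37040 mm.
= 37.04 m.

37.04 m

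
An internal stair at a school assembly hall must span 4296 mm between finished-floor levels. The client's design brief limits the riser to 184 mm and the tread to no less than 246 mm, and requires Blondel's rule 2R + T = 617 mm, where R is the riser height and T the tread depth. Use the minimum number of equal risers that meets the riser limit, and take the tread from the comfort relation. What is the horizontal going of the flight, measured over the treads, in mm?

5957 mm

At most 184 each: 4296/184 = 23.35, giving 24 risers.
Riser R = 4296 / 24 = 179 mm, within the 184 mm limit.
T = 617 − 2·179 = 259 mm, which satisfies the 246 mm minimum.
Going = (24 − 1) × 259 = 5957 mm.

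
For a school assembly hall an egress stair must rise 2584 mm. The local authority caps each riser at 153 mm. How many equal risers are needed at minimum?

17 risers

At most 153 each: 2584/153 = 16.89, giving 17 risers.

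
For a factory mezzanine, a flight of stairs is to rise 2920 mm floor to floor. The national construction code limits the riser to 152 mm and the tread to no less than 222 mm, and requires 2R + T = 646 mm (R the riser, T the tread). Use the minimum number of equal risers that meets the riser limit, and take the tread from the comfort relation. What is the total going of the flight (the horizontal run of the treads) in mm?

2920 / 152 = 19.211 → round up to 20 risers.
Riser R = 2920 / 20 = 146 mm, within the 152 mm limit.
Tread T = 646 − 2 × 146 = 354 mm (≥ 222 mm).
Treads = 20 − 1 = 19; going = 19 × 354 = 6726 mm.

6726 mm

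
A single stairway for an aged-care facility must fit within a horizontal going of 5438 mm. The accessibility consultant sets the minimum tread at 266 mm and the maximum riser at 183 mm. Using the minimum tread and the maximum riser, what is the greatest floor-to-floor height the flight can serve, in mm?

3843 mm

Treads that fit: ⌊5438 / 266⌋ = 20.
Risers = treads + 1 = 21.
Maximum height = 21 × 183 = 3843 mm.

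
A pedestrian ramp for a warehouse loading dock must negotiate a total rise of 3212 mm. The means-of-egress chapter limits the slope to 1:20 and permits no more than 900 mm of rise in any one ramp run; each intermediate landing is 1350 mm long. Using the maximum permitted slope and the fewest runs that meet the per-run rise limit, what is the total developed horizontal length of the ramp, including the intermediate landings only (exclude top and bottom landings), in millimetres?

68290 mm

At most 900 each: 3212/900 = 3.57, giving 4 ramp runs. That means 3 intermediate landings.
Horizontal run for 3212 mm of rise at 1:20 is 3212 × 20 = 64240 mm.
Intermediate landings: 3 × 1350 = 4050 mm.
Developed length = 64240 + 4050 = 68290 mm.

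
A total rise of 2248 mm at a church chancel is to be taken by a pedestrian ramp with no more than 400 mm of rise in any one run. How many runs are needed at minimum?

6 runs

2248 / 400 = 5.62, so 6 ramp runs are needed.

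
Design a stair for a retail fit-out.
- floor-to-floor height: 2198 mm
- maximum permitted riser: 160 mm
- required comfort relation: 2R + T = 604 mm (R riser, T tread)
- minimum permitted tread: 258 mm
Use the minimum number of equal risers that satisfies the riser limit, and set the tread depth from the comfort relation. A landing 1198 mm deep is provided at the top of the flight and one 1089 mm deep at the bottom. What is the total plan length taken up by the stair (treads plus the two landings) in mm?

6057 mm

At most 160 each: 2198/160 = 13.74, giving 14 risers.
Riser R = 2198 / 14 = 157 mm, within the 160 mm limit.
Tread T = 604 − 2 × 157 = 290 mm (≥ 258 mm).
Going = (14 − 1) × 290 = 3770 mm.
Add landings: 3770 + 1198 + 1089 = 6057 mm.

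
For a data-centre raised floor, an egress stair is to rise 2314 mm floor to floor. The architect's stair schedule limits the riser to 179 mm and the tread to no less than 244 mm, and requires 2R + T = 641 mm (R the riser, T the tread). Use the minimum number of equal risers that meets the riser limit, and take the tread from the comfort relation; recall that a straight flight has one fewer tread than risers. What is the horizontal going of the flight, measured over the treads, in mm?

3420 mm

⌈2314/179⌉ = 13 risers.
Riser R = 2314 / 13 = 178 mm, within the 179 mm limit.
Tread T = 641 − 2 × 178 = 285 mm (≥ 244 mm).
Going = (13 − 1) × 285 = 3420 mm.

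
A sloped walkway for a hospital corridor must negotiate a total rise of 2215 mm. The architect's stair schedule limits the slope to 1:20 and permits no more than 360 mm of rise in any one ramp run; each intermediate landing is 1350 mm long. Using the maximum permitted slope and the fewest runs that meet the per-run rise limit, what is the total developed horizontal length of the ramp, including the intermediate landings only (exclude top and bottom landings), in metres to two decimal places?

52.40 m

⌈2215/360⌉ = 7 ramp runs. That means 6 intermediate landings.
Ramp run (horizontal) at 1:20: 2215 × 20 = 44300 mm.
6 intermediate landings contribute 6 × 1350 = 8100 mm.
Total developed length = 44300 + 8100 = 52400 mm.
= 52.40 m.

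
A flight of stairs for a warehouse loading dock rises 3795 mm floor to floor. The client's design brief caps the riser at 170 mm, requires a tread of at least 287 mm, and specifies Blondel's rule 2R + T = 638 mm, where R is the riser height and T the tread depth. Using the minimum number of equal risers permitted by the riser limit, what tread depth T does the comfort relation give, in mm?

308 mm

At most 170 each: 3795/170 = 22.32, giving 23 risers.
R = 3795 ÷ 23 = 165 mm.
T = 638 − 2·165 = 308 mm, which satisfies the 287 mm minimum.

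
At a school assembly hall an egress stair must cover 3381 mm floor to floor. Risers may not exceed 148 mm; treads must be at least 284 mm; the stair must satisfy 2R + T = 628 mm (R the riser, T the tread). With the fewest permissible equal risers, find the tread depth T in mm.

⌈3381/148⌉ = 23 risers.
Each riser is 3381/23 = 147 mm (≤ 148 mm).
T = 628 − 2·147 = 334 mm, which satisfies the 284 mm minimum.

334 mm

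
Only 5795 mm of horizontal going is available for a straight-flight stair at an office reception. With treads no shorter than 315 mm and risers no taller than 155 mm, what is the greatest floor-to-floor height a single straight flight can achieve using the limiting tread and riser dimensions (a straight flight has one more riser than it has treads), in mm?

Treads that fit: ⌊5795 / 315⌋ = 18.
Risers = treads + 1 = 19.
Maximum height = 19 × 155 = 2945 mm.

2945 mm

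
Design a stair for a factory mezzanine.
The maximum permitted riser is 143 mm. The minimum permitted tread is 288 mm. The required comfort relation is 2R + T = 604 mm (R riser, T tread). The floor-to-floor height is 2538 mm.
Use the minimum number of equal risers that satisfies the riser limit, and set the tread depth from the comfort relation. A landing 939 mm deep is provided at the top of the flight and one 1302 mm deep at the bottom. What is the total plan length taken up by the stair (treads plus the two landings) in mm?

2538 / 143 = 17.748 → round up to 18 risers.
R = 2538 ÷ 18 = 141 mm.
From 2R + T = 604: T = 604 − 282 = 322 mm.
Going = (18 − 1) × 322 = 5474 mm.
Enclosure = 5474 + 939 + 1302 = 7715 mm.

7715 mm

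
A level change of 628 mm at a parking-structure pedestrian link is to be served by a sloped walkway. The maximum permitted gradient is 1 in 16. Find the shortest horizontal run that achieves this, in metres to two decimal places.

10.05 m

At 1:16 the run is 16 × 628 = 10048 mm.
10048 mm = 10.05 m.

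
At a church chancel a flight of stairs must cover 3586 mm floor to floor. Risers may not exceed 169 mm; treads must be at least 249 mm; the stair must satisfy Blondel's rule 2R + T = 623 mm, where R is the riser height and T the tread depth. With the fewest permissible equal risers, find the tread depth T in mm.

297 mm

At most 169 each: 3586/169 = 21.22, giving 22 risers.
Each riser is 3586/22 = 163 mm (≤ 169 mm).
T = 623 − 2·163 = 297 mm, which satisfies the 249 mm minimum.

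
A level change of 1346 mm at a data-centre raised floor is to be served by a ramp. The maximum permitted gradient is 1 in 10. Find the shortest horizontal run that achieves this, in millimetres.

Run = rise × 10 = 1346 × 10 = 13460 mm.

13460 mm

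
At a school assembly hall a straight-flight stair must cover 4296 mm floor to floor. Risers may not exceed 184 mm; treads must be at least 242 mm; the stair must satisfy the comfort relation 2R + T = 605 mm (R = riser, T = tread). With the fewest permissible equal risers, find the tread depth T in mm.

247 mm

4296 / 184 = 23.35, so 24 risers are needed.
R = 4296 ÷ 24 = 179 mm.
Tread T = 605 − 2 × 179 = 247 mm (≥ 242 mm).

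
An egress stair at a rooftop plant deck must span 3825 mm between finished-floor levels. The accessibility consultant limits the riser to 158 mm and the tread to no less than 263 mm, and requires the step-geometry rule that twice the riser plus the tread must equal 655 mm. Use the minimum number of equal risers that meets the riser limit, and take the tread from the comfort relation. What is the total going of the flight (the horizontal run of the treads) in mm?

8376 mm

At most 158 each: 3825/158 = 24.21, giving 25 risers.
R = 3825 ÷ 25 = 153 mm.
From 2R + T = 655: T = 655 − 306 = 349 mm.
Treads = 25 − 1 = 24; going = 24 × 349 = 8376 mm.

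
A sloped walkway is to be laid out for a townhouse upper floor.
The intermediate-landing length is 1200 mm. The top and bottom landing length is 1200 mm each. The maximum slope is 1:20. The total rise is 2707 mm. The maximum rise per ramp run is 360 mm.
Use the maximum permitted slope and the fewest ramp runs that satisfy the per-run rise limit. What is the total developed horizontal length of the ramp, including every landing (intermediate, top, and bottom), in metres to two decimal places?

2707 / 360 = 7.52, so 8 ramp runs are needed. That means 7 intermediate landings.
Horizontal run for 2707 mm of rise at 1:20 is 2707 × 20 = 54140 mm.
Intermediate landings: 7 × 1200 = 8400 mm.
Top and bottom landings: 2 × 1200 = 2400 mm.
Total = 54140 + 8400 + 2400 = 64940 mm.
= 64.94 m.

64.94 m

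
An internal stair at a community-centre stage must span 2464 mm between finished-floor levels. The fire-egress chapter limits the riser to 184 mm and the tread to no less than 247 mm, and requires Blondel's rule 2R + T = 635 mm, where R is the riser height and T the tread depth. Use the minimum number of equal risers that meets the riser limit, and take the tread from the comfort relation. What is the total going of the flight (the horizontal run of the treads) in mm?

3679 mm

2464 / 184 = 13.391 → round up to 14 risers.
R = 2464 ÷ 14 = 176 mm.
T = 635 − 2·176 = 283 mm, which satisfies the 247 mm minimum.
Going = (14 − 1) × 283 = 3679 mm.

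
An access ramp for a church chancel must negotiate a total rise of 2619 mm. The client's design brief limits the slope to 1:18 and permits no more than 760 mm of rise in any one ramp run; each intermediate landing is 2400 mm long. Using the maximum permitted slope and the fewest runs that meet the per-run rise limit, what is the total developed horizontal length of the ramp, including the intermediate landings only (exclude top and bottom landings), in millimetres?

54342 mm

At most 760 each: 2619/760 = 3.45, giving 4 ramp runs. That means 3 intermediate landings.
Horizontal run for 2619 mm of rise at 1:18 is 2619 × 18 = 47142 mm.
3 intermediate landings contribute 3 × 2400 = 7200 mm.
Total developed length = 47142 + 7200 = 54342 mm.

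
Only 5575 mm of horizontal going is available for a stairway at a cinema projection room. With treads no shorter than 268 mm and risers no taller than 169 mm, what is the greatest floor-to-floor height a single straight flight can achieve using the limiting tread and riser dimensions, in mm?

3549 mm

Treads that fit: ⌊5575 / 268⌋ = 20.
Risers = treads + 1 = 21.
Maximum height = 21 × 169 = 3549 mm.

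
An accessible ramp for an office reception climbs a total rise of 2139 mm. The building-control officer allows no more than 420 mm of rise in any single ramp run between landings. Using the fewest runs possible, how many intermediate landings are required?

2139 / 420 = 5.093 → round up to 6 ramp runs.
6 runs are separated by 5 intermediate landings.

5 intermediate landings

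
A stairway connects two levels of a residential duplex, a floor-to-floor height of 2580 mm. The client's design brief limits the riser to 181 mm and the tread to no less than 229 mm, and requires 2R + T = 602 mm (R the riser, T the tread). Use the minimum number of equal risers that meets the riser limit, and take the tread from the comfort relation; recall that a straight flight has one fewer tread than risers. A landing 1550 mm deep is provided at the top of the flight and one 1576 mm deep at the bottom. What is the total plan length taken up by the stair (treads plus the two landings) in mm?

6738 mm

2580 / 181 = 14.25, so 15 risers are needed.
Each riser is 2580/15 = 172 mm (≤ 181 mm).
From 2R + T = 602: T = 602 − 344 = 258 mm.
Treads = 15 − 1 = 14; going = 14 × 258 = 3612 mm.
Enclosure = 3612 + 1550 + 1576 = 6738 mm.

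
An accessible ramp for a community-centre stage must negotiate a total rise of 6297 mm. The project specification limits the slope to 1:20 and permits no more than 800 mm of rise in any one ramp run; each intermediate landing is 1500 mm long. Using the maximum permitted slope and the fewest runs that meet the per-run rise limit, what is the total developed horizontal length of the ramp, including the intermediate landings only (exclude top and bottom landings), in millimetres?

136440 mm

⌈6297/800⌉ = 8 ramp runs. That means 7 intermediate landings.
Horizontal run for 6297 mm of rise at 1:20 is 6297 × 20 = 125940 mm.
Intermediate landings: 7 × 1500 = 10500 mm.
Developed length = 125940 + 10500 = 136440 mm.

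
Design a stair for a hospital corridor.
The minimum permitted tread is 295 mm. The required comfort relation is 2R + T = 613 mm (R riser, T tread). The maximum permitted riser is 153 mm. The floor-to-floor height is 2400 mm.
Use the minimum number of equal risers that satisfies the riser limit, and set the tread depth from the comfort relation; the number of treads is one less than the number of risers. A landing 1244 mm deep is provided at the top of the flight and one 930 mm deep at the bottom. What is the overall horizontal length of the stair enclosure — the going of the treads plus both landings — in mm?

6869 mm

2400 / 153 = 15.69, so 16 risers are needed.
Riser R = 2400 / 16 = 150 mm, within the 153 mm limit.
Tread T = 613 − 2 × 150 = 313 mm (≥ 295 mm).
16 risers give 15 treads; going = 15 × 313 = 4695 mm.
Add landings: 4695 + 1244 + 930 = 6869 mm.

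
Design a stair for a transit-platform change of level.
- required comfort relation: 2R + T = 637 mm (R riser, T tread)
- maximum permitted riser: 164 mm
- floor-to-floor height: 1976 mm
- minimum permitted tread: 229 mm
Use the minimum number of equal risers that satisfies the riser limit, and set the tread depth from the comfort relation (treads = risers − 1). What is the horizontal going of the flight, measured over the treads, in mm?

At most 164 each: 1976/164 = 12.05, giving 13 risers.
Riser R = 1976 / 13 = 152 mm, within the 164 mm limit.
Tread T = 637 − 2 × 152 = 333 mm (≥ 229 mm).
13 risers give 12 treads; going = 12 × 333 = 3996 mm.

3996 mm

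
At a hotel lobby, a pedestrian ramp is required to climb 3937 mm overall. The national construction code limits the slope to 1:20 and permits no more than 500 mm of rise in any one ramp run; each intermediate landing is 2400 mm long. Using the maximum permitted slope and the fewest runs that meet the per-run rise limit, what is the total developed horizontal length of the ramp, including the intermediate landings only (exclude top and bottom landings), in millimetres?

⌈3937/500⌉ = 8 ramp runs. That means 7 intermediate landings.
Horizontal run for 3937 mm of rise at 1:20 is 3937 × 20 = 78740 mm.
7 intermediate landings contribute 7 × 2400 = 16800 mm.
Total developed length = 78740 + 16800 = 95540 mm.

95540 mm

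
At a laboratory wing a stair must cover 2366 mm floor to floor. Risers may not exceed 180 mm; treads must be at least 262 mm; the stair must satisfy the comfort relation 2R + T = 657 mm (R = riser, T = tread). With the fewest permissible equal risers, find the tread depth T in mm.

319 mm

2366 / 180 = 13.14, so 14 risers are needed.
R = 2366 ÷ 14 = 169 mm.
From 2R + T = 657: T = 657 − 338 = 319 mm.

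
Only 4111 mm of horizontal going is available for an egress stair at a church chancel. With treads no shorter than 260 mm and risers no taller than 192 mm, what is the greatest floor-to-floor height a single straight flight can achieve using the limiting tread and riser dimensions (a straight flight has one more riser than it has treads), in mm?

3072 mm

4111 / 260 = 15.81, so 15 treads fit.
Risers = treads + 1 = 16.
Maximum height = 16 × 192 = 3072 mm.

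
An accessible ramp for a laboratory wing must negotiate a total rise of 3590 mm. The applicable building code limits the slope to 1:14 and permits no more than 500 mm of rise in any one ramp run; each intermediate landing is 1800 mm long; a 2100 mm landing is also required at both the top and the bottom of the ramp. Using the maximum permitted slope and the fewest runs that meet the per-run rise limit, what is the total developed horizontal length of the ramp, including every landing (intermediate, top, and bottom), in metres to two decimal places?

67.06 m

At most 500 each: 3590/500 = 7.18, giving 8 ramp runs. That means 7 intermediate landings.
Ramp run (horizontal) at 1:14: 3590 × 14 = 50260 mm.
7 intermediate landings contribute 7 × 1800 = 12600 mm.
Top and bottom landings: 2 × 2100 = 4200 mm.
Total = 50260 + 12600 + 4200 = 67060 mm.
= 67.06 m.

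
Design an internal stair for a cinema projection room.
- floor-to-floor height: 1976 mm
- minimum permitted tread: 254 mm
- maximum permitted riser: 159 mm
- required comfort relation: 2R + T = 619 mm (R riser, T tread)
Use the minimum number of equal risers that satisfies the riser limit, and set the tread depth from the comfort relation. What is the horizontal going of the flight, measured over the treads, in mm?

1976 / 159 = 12.43, so 13 risers are needed.
Each riser is 1976/13 = 152 mm (≤ 159 mm).
Tread T = 619 − 2 × 152 = 315 mm (≥ 254 mm).
13 risers give 12 treads; going = 12 × 315 = 3780 mm.

3780 mm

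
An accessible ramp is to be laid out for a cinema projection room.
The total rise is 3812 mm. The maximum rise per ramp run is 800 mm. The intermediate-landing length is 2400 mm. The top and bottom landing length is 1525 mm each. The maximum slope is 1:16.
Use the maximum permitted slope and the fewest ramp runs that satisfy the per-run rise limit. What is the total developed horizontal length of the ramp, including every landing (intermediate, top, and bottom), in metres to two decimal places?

3812 / 800 = 4.765 → round up to 5 ramp runs. That means 4 intermediate landings.
Ramp run (horizontal) at 1:16: 3812 × 16 = 60992 mm.
Intermediate landings: 4 × 2400 = 9600 mm.
Top and bottom landings: 2 × 1525 = 3050 mm.
Total = 60992 + 9600 + 3050 = 73642 mm.
= 73.64 m.

73.64 m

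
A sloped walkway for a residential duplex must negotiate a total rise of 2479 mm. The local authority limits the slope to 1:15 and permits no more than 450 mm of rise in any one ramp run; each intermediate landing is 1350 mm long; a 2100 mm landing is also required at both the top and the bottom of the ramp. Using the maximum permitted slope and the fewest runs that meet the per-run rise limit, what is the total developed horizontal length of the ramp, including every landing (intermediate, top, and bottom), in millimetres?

At most 450 each: 2479/450 = 5.51, giving 6 ramp runs. That means 5 intermediate landings.
Horizontal run for 2479 mm of rise at 1:15 is 2479 × 15 = 37185 mm.
Intermediate landings: 5 × 1350 = 6750 mm.
Top and bottom landings: 2 × 2100 = 4200 mm.
Total = 37185 + 6750 + 4200 = 48135 mm.

48135 mm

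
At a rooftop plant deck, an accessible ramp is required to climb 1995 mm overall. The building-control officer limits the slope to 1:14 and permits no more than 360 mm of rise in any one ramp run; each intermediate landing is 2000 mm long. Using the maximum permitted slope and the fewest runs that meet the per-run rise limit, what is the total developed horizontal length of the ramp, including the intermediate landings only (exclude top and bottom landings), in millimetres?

1995 / 360 = 5.542 → round up to 6 ramp runs. That means 5 intermediate landings.
Horizontal run for 1995 mm of rise at 1:14 is 1995 × 14 = 27930 mm.
5 intermediate landings contribute 5 × 2000 = 10000 mm.
Developed length = 27930 + 10000 = 37930 mm.

37930 mm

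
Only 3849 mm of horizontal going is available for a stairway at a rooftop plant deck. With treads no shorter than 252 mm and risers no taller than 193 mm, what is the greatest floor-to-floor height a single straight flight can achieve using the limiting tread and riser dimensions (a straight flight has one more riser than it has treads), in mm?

Treads that fit: ⌊3849 / 252⌋ = 15.
Risers = treads + 1 = 16.
Maximum height = 16 × 193 = 3088 mm.

3088 mm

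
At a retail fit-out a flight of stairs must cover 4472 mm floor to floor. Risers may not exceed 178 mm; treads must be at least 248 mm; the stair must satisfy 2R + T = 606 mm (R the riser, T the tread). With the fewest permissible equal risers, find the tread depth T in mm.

⌈4472/178⌉ = 26 risers.
Each riser is 4472/26 = 172 mm (≤ 178 mm).
From 2R + T = 606: T = 606 − 344 = 262 mm.

262 mm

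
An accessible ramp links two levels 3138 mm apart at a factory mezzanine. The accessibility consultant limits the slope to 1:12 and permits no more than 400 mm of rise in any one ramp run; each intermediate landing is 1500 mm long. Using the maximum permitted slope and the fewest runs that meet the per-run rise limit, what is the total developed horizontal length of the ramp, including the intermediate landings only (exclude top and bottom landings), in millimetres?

48156 mm

At most 400 each: 3138/400 = 7.84, giving 8 ramp runs. That means 7 intermediate landings.
Horizontal run for 3138 mm of rise at 1:12 is 3138 × 12 = 37656 mm.
Intermediate landings: 7 × 1500 = 10500 mm.
Developed length = 37656 + 10500 = 48156 mm.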